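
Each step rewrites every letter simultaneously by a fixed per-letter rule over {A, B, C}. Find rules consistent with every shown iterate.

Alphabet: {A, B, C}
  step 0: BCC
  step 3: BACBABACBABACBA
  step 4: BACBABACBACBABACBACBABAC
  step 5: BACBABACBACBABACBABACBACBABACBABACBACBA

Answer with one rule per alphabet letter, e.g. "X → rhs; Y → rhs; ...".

  step 4 ⇒ step 5: BACBABACBACBABACBACBABAC ⇒ BA·C·BA·BA·C·BA·C·BA·BA·C·BA·BA·C·BA·C·BA·BA·C·BA·BA·C·BA·C·BA
    A ↦ C
    B ↦ BA
    C ↦ BA

A->C, B->BA, C->BA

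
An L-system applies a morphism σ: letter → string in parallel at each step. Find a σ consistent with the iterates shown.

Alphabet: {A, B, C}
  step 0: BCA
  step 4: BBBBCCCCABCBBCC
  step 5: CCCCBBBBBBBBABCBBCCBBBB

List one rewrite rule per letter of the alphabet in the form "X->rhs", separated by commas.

A->AB, B->C, C->BB

  step 4 ⇒ step 5: BBBBCCCCABCBBCC ⇒ C·C·C·C·BB·BB·BB·BB·AB·C·BB·C·C·BB·BB
    A ↦ AB
    B ↦ C
    C ↦ BB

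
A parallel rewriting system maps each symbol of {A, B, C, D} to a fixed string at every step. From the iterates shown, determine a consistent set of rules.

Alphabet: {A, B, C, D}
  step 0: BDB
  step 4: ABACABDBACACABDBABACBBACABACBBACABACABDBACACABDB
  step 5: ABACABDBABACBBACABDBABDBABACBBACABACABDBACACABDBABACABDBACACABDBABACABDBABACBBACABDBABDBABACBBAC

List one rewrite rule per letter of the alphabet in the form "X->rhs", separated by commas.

A->AB, B->AC, C->DB, D->BB

  step 4 ⇒ step 5: ABACABDBACACABDBABACBBACABACBBACABACABDBACACABDB ⇒ AB·AC·AB·DB·AB·AC·BB·AC·AB·DB·AB·DB·AB·AC·BB·AC·AB·AC·AB·DB·AC·AC·AB·DB·AB·AC·AB·DB·AC·AC·AB·DB·AB·AC·AB·DB·AB·AC·BB·AC·AB·DB·AB·DB·AB·AC·BB·AC
    A ↦ AB
    B ↦ AC
    C ↦ DB
    D ↦ BB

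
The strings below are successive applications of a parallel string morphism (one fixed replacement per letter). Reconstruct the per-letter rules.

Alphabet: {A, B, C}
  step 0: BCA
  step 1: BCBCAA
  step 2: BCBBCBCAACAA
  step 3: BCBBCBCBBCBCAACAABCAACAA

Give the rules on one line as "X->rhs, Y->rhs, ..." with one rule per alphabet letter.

  step 2 ⇒ step 3: BCBBCBCAACAA ⇒ BC·B·BC·BC·B·BC·B·CAA·CAA·B·CAA·CAA
    A ↦ CAA
    B ↦ BC
    C ↦ B

A->CAA, B->BC, C->B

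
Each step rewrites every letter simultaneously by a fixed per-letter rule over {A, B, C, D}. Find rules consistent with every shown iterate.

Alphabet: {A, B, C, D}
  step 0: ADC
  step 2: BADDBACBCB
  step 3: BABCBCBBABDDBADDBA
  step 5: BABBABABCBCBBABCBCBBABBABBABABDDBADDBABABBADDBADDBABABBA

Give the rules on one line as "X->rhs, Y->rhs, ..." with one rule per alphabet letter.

A->B, B->BA, C->DD, D->CB

  step 2 ⇒ step 3: BADDBACBCB ⇒ BA·B·CB·CB·BA·B·DD·BA·DD·BA
    A ↦ B
    B ↦ BA
    C ↦ DD
    D ↦ CB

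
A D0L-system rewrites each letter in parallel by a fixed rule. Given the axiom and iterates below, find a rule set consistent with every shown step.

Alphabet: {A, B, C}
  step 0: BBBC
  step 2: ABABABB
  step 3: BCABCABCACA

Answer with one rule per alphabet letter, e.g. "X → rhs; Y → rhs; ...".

  step 2 ⇒ step 3: ABABABB ⇒ B·CA·B·CA·B·CA·CA
    A ↦ B
    B ↦ CA
    C ↦ A  (constrained at step 0)

A->B, B->CA, C->A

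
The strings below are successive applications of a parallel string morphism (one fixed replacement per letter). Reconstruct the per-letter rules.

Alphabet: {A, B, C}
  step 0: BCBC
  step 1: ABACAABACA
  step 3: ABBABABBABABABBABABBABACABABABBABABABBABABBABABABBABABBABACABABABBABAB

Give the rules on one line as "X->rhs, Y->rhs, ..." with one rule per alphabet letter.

A->BAB, B->AB, C->ACA

  step 0 ⇒ step 1: BCBC ⇒ AB·ACA·AB·ACA
    B ↦ AB
    C ↦ ACA
    A ↦ BAB  (constrained at step 1)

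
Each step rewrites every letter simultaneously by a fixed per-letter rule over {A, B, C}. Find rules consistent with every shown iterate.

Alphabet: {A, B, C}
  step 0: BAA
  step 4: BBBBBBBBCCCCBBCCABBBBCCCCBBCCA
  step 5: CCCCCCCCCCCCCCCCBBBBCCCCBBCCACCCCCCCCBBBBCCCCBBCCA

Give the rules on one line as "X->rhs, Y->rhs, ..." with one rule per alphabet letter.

  step 4 ⇒ step 5: BBBBBBBBCCCCBBCCABBBBCCCCBBCCA ⇒ CC·CC·CC·CC·CC·CC·CC·CC·B·B·B·B·CC·CC·B·B·CCA·CC·CC·CC·CC·B·B·B·B·CC·CC·B·B·CCA
    A ↦ CCA
    B ↦ CC
    C ↦ B

A->CCA, B->CC, C->B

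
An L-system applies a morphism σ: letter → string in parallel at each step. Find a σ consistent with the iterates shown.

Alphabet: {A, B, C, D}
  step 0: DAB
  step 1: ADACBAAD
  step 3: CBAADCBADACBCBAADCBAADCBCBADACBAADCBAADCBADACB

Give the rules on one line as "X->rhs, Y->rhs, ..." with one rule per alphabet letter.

A->CB, B->AAD, C->CB, D->ADA

  step 0 ⇒ step 1: DAB ⇒ ADA·CB·AAD
    A ↦ CB
    B ↦ AAD
    D ↦ ADA
    C ↦ CB  (constrained at step 1)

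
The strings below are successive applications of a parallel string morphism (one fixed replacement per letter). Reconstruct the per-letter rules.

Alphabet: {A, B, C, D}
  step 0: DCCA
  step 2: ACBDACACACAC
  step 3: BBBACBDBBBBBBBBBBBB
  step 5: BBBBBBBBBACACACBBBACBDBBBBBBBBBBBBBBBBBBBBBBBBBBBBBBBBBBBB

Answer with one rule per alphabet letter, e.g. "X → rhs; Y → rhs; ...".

A->BB, B->AC, C->B, D->BD

  step 2 ⇒ step 3: ACBDACACACAC ⇒ BB·B·AC·BD·BB·B·BB·B·BB·B·BB·B
    A ↦ BB
    B ↦ AC
    C ↦ B
    D ↦ BD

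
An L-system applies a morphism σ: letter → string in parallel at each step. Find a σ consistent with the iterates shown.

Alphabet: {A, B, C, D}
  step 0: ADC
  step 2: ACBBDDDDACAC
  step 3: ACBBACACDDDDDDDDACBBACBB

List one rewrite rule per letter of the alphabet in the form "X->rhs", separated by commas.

  step 2 ⇒ step 3: ACBBDDDDACAC ⇒ AC·BB·AC·AC·DD·DD·DD·DD·AC·BB·AC·BB
    A ↦ AC
    B ↦ AC
    C ↦ BB
    D ↦ DD

A->AC, B->AC, C->BB, D->DD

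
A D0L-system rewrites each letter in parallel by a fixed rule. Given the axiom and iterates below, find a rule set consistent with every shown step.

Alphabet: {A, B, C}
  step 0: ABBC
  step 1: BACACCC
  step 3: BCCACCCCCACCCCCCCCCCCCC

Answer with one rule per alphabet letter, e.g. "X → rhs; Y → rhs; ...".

  step 0 ⇒ step 1: ABBC ⇒ B·AC·AC·CC
    A ↦ B
    B ↦ AC
    C ↦ CC

A->B, B->AC, C->CC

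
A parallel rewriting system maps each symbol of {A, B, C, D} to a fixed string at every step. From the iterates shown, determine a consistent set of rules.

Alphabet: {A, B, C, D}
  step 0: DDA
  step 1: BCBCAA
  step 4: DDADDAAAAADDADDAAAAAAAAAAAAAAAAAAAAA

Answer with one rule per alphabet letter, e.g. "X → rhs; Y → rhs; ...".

A->AA, B->D, C->DA, D->BC

  step 0 ⇒ step 1: DDA ⇒ BC·BC·AA
    A ↦ AA
    D ↦ BC
    B ↦ D  (constrained at step 1)
    C ↦ DA  (constrained at step 1)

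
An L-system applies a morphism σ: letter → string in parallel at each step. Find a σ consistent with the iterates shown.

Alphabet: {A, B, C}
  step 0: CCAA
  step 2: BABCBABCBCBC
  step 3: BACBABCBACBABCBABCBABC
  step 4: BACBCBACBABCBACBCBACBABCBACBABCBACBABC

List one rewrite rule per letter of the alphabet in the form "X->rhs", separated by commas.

  step 3 ⇒ step 4: BACBABCBACBABCBABCBABC ⇒ BA·C·BC·BA·C·BA·BC·BA·C·BC·BA·C·BA·BC·BA·C·BA·BC·BA·C·BA·BC
    A ↦ C
    B ↦ BA
    C ↦ BC

A->C, B->BA, C->BC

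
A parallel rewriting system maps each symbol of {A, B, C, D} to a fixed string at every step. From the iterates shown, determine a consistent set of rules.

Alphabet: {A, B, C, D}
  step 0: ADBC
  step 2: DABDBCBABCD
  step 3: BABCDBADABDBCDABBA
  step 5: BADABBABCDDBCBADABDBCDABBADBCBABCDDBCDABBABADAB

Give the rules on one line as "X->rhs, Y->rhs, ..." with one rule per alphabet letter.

A->BC, B->D, C->AB, D->BA

  step 2 ⇒ step 3: DABDBCBABCD ⇒ BA·BC·D·BA·D·AB·D·BC·D·AB·BA
    A ↦ BC
    B ↦ D
    C ↦ AB
    D ↦ BA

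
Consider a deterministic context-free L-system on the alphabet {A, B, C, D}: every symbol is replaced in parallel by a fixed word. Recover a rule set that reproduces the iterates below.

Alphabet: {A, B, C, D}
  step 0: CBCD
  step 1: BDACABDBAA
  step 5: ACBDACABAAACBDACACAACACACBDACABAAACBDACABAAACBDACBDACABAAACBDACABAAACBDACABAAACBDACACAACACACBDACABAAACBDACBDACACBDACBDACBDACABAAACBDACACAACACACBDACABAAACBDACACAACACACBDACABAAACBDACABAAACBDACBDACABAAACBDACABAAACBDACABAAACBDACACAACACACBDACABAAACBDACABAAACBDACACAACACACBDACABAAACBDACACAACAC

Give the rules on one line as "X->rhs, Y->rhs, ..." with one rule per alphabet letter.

  step 0 ⇒ step 1: CBCD ⇒ BD·ACA·BD·BAA
    B ↦ ACA
    C ↦ BD
    D ↦ BAA
    A ↦ AC  (constrained at step 1)

A->AC, B->ACA, C->BD, D->BAA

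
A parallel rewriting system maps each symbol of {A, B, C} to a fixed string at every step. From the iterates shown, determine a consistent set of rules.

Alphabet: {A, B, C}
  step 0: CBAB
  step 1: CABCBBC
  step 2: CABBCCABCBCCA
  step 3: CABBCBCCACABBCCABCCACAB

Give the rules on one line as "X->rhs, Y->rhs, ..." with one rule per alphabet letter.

A->B, B->BC, C->CA

  step 2 ⇒ step 3: CABBCCABCBCCA ⇒ CA·B·BC·BC·CA·CA·B·BC·CA·BC·CA·CA·B
    A ↦ B
    B ↦ BC
    C ↦ CA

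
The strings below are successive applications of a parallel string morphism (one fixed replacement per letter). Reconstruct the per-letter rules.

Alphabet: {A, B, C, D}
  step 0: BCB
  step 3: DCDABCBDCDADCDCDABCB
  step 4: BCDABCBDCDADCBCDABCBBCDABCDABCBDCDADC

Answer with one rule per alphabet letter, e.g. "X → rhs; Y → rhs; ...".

  step 3 ⇒ step 4: DCDABCBDCDADCDCDABCB ⇒ BC·DA·BC·B·DC·DA·DC·BC·DA·BC·B·BC·DA·BC·DA·BC·B·DC·DA·DC
    A ↦ B
    B ↦ DC
    C ↦ DA
    D ↦ BC

A->B, B->DC, C->DA, D->BC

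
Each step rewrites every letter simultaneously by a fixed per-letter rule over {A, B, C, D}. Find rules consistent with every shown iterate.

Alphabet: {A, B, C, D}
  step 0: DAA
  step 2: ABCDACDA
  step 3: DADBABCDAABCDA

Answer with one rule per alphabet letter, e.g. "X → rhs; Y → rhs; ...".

A->DA, B->DB, C->AB, D->C

  step 2 ⇒ step 3: ABCDACDA ⇒ DA·DB·AB·C·DA·AB·C·DA
    A ↦ DA
    B ↦ DB
    C ↦ AB
    D ↦ C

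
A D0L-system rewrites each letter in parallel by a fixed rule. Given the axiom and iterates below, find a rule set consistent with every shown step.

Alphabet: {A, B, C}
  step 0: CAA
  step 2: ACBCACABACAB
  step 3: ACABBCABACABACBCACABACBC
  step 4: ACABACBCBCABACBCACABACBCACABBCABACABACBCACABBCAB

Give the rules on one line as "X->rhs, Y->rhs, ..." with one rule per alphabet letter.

A->AC, B->BC, C->AB

  step 3 ⇒ step 4: ACABBCABACABACBCACABACBC ⇒ AC·AB·AC·BC·BC·AB·AC·BC·AC·AB·AC·BC·AC·AB·BC·AB·AC·AB·AC·BC·AC·AB·BC·AB
    A ↦ AC
    B ↦ BC
    C ↦ AB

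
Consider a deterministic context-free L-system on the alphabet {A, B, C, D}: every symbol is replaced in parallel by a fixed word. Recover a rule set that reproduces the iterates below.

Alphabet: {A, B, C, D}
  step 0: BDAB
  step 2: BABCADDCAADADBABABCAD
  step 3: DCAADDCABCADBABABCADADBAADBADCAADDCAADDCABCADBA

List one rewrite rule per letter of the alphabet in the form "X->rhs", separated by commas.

  step 2 ⇒ step 3: BABCADDCAADADBABABCAD ⇒ DCA·AD·DCA·BC·AD·BA·BA·BC·AD·AD·BA·AD·BA·DCA·AD·DCA·AD·DCA·BC·AD·BA
    A ↦ AD
    B ↦ DCA
    C ↦ BC
    D ↦ BA

A->AD, B->DCA, C->BC, D->BA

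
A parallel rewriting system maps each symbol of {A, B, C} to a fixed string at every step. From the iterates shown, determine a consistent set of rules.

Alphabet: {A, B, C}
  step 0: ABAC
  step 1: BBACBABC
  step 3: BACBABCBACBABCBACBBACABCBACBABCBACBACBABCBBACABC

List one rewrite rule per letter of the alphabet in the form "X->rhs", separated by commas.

A->B, B->BAC, C->ABC

  step 0 ⇒ step 1: ABAC ⇒ B·BAC·B·ABC
    A ↦ B
    B ↦ BAC
    C ↦ ABC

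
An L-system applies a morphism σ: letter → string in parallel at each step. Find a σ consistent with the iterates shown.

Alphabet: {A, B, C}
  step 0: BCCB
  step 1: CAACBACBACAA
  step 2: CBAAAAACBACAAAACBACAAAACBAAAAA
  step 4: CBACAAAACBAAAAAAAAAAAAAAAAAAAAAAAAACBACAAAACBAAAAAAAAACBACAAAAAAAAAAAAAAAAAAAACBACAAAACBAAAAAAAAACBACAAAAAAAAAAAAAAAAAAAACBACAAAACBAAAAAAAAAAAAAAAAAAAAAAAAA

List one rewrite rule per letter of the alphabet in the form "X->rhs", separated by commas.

A->AA, B->CAA, C->CBA

  step 1 ⇒ step 2: CAACBACBACAA ⇒ CBA·AA·AA·CBA·CAA·AA·CBA·CAA·AA·CBA·AA·AA
    A ↦ AA
    B ↦ CAA
    C ↦ CBA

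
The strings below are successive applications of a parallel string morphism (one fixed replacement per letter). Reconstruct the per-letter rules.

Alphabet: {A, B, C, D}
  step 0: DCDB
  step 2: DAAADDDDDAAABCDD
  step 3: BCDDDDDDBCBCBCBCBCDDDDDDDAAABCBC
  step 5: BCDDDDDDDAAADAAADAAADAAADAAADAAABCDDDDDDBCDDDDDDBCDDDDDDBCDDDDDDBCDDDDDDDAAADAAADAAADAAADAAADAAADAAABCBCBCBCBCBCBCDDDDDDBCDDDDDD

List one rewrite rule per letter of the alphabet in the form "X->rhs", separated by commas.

  step 2 ⇒ step 3: DAAADDDDDAAABCDD ⇒ BC·DD·DD·DD·BC·BC·BC·BC·BC·DD·DD·DD·DA·AA·BC·BC
    A ↦ DD
    B ↦ DA
    C ↦ AA
    D ↦ BC

A->DD, B->DA, C->AA, D->BC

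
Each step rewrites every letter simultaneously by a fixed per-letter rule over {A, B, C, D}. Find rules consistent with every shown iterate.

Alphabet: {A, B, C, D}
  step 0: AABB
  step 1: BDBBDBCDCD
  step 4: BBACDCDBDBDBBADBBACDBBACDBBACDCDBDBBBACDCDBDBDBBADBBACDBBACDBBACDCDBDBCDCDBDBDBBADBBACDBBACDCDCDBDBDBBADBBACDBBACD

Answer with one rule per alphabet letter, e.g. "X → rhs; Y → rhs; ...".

  step 0 ⇒ step 1: AABB ⇒ BDB·BDB·CD·CD
    A ↦ BDB
    B ↦ CD
    C ↦ D  (constrained at step 1)
    D ↦ BBA  (constrained at step 1)

A->BDB, B->CD, C->D, D->BBA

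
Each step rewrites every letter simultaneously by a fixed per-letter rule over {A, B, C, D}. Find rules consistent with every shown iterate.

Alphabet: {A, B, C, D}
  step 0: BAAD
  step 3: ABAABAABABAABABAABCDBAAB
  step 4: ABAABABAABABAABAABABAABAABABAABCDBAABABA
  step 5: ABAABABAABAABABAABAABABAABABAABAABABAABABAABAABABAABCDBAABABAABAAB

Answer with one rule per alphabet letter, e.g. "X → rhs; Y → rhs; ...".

  step 4 ⇒ step 5: ABAABABAABABAABAABABAABAABABAABCDBAABABA ⇒ AB·A·AB·AB·A·AB·A·AB·AB·A·AB·A·AB·AB·A·AB·AB·A·AB·A·AB·AB·A·AB·AB·A·AB·A·AB·AB·A·AB·CDB·A·AB·AB·A·AB·A·AB
    A ↦ AB
    B ↦ A
    C ↦ AB
    D ↦ CDB

A->AB, B->A, C->AB, D->CDB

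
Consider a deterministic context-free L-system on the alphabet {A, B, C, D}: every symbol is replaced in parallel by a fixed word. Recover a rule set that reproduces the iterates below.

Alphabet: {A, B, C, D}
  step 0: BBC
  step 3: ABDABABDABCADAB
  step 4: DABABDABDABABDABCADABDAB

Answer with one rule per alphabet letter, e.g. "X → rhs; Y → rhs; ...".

  step 3 ⇒ step 4: ABDABABDABCADAB ⇒ D·AB·AB·D·AB·D·AB·AB·D·AB·CA·D·AB·D·AB
    A ↦ D
    B ↦ AB
    C ↦ CA
    D ↦ AB

A->D, B->AB, C->CA, D->AB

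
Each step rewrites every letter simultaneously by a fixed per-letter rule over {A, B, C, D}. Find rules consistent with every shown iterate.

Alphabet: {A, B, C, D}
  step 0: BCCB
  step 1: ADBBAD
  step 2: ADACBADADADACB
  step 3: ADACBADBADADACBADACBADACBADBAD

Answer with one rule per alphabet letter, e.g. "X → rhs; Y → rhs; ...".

A->AD, B->AD, C->B, D->ACB

  step 2 ⇒ step 3: ADACBADADADACB ⇒ AD·ACB·AD·B·AD·AD·ACB·AD·ACB·AD·ACB·AD·B·AD
    A ↦ AD
    B ↦ AD
    C ↦ B
    D ↦ ACB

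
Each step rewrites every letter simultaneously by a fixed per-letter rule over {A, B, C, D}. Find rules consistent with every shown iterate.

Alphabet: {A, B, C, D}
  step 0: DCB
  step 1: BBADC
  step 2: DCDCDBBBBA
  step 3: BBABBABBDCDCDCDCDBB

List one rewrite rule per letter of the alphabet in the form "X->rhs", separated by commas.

  step 2 ⇒ step 3: DCDCDBBBBA ⇒ BB·A·BB·A·BB·DC·DC·DC·DC·DBB
    A ↦ DBB
    B ↦ DC
    C ↦ A
    D ↦ BB

A->DBB, B->DC, C->A, D->BB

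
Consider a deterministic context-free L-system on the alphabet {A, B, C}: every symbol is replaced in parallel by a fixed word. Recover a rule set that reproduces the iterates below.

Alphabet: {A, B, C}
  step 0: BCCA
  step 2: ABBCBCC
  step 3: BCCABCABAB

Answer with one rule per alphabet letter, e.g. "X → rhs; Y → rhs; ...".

A->B, B->C, C->AB

  step 2 ⇒ step 3: ABBCBCC ⇒ B·C·C·AB·C·AB·AB
    A ↦ B
    B ↦ C
    C ↦ AB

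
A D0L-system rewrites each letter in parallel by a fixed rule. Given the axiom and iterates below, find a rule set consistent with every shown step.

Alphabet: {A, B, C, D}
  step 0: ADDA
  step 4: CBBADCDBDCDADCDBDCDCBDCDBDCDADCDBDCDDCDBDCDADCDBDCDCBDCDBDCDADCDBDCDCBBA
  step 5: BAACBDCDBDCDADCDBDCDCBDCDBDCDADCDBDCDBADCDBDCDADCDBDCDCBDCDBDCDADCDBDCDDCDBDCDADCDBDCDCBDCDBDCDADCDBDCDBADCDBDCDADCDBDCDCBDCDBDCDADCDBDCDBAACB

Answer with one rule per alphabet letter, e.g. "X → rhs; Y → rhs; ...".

  step 4 ⇒ step 5: CBBADCDBDCDADCDBDCDCBDCDBDCDADCDBDCDDCDBDCDADCDBDCDCBDCDBDCDADCDBDCDCBBA ⇒ B·A·A·CB·DCD·B·DCD·A·DCD·B·DCD·CB·DCD·B·DCD·A·DCD·B·DCD·B·A·DCD·B·DCD·A·DCD·B·DCD·CB·DCD·B·DCD·A·DCD·B·DCD·DCD·B·DCD·A·DCD·B·DCD·CB·DCD·B·DCD·A·DCD·B·DCD·B·A·DCD·B·DCD·A·DCD·B·DCD·CB·DCD·B·DCD·A·DCD·B·DCD·B·A·A·CB
    A ↦ CB
    B ↦ A
    C ↦ B
    D ↦ DCD

A->CB, B->A, C->B, D->DCD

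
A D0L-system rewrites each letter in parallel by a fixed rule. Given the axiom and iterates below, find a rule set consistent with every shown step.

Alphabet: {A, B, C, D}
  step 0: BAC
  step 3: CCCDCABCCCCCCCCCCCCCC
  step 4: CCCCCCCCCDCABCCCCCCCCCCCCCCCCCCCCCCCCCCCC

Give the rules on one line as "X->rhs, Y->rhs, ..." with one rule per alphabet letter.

  step 3 ⇒ step 4: CCCDCABCCCCCCCCCCCCCC ⇒ CC·CC·CC·C·CC·DC·AB·CC·CC·CC·CC·CC·CC·CC·CC·CC·CC·CC·CC·CC·CC
    A ↦ DC
    B ↦ AB
    C ↦ CC
    D ↦ C

A->DC, B->AB, C->CC, D->C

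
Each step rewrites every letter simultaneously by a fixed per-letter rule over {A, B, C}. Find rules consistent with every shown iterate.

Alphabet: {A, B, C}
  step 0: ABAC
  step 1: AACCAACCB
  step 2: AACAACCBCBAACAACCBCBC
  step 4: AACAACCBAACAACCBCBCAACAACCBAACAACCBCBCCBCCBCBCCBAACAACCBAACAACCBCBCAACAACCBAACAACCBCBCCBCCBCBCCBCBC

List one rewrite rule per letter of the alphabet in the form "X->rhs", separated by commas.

  step 1 ⇒ step 2: AACCAACCB ⇒ AAC·AAC·CB·CB·AAC·AAC·CB·CB·C
    A ↦ AAC
    B ↦ C
    C ↦ CB

A->AAC, B->C, C->CB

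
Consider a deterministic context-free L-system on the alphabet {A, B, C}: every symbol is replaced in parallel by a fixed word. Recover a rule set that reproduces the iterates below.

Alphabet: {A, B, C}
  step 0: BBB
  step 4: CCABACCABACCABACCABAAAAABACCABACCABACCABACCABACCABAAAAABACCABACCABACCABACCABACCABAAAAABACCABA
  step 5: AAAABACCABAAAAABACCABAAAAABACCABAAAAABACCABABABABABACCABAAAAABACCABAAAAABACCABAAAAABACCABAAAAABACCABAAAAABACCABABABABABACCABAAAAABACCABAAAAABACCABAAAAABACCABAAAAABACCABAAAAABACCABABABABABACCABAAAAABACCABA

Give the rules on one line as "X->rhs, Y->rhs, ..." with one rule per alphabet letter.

A->BA, B->CCA, C->AA

  step 4 ⇒ step 5: CCABACCABACCABACCABAAAAABACCABACCABACCABACCABACCABAAAAABACCABACCABACCABACCABACCABAAAAABACCABA ⇒ AA·AA·BA·CCA·BA·AA·AA·BA·CCA·BA·AA·AA·BA·CCA·BA·AA·AA·BA·CCA·BA·BA·BA·BA·BA·CCA·BA·AA·AA·BA·CCA·BA·AA·AA·BA·CCA·BA·AA·AA·BA·CCA·BA·AA·AA·BA·CCA·BA·AA·AA·BA·CCA·BA·BA·BA·BA·BA·CCA·BA·AA·AA·BA·CCA·BA·AA·AA·BA·CCA·BA·AA·AA·BA·CCA·BA·AA·AA·BA·CCA·BA·AA·AA·BA·CCA·BA·BA·BA·BA·BA·CCA·BA·AA·AA·BA·CCA·BA
    A ↦ BA
    B ↦ CCA
    C ↦ AA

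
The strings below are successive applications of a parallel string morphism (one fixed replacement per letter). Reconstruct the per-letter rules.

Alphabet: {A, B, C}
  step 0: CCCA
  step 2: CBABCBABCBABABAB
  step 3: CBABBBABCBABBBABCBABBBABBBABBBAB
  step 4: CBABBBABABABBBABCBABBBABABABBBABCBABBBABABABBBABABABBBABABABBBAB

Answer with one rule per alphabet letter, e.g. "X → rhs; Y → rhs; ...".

  step 3 ⇒ step 4: CBABBBABCBABBBABCBABBBABBBABBBAB ⇒ CB·AB·BB·AB·AB·AB·BB·AB·CB·AB·BB·AB·AB·AB·BB·AB·CB·AB·BB·AB·AB·AB·BB·AB·AB·AB·BB·AB·AB·AB·BB·AB
    A ↦ BB
    B ↦ AB
    C ↦ CB

A->BB, B->AB, C->CB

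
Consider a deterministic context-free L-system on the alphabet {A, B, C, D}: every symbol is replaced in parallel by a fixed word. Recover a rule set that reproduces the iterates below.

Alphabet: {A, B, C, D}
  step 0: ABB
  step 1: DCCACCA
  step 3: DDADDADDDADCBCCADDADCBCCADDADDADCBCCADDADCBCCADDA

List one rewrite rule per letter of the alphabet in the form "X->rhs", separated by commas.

  step 0 ⇒ step 1: ABB ⇒ D·CCA·CCA
    A ↦ D
    B ↦ CCA
    C ↦ DCB  (constrained at step 1)
    D ↦ DDA  (constrained at step 1)

A->D, B->CCA, C->DCB, D->DDA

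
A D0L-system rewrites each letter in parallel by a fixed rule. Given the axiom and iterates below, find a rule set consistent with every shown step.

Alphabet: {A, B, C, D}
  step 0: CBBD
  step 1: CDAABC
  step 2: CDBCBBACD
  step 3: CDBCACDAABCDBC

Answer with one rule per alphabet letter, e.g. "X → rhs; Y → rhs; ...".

  step 2 ⇒ step 3: CDBCBBACD ⇒ CD·BC·A·CD·A·A·B·CD·BC
    A ↦ B
    B ↦ A
    C ↦ CD
    D ↦ BC

A->B, B->A, C->CD, D->BC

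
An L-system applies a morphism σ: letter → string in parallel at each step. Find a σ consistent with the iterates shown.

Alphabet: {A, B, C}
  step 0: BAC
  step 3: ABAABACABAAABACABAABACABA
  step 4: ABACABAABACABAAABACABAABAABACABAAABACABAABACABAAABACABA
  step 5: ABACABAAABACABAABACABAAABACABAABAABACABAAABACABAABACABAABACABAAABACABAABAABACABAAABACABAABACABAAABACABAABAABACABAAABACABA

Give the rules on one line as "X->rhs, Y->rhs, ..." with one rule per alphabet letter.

  step 4 ⇒ step 5: ABACABAABACABAAABACABAABAABACABAAABACABAABACABAAABACABA ⇒ ABA·C·ABA·A·ABA·C·ABA·ABA·C·ABA·A·ABA·C·ABA·ABA·ABA·C·ABA·A·ABA·C·ABA·ABA·C·ABA·ABA·C·ABA·A·ABA·C·ABA·ABA·ABA·C·ABA·A·ABA·C·ABA·ABA·C·ABA·A·ABA·C·ABA·ABA·ABA·C·ABA·A·ABA·C·ABA
    A ↦ ABA
    B ↦ C
    C ↦ A

A->ABA, B->C, C->A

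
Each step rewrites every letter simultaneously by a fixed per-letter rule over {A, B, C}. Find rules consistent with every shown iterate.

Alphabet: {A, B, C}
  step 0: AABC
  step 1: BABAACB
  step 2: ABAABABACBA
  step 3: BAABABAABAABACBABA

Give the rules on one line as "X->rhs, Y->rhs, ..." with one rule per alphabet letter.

  step 2 ⇒ step 3: ABAABABACBA ⇒ BA·A·BA·BA·A·BA·A·BA·CB·A·BA
    A ↦ BA
    B ↦ A
    C ↦ CB

A->BA, B->A, C->CB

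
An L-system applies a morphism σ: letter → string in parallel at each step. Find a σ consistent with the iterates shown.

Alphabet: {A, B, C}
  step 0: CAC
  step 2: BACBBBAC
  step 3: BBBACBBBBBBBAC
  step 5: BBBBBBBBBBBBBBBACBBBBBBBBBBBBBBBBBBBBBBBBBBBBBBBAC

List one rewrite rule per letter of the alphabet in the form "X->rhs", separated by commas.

  step 2 ⇒ step 3: BACBBBAC ⇒ BB·B·AC·BB·BB·BB·B·AC
    A ↦ B
    B ↦ BB
    C ↦ AC

A->B, B->BB, C->AC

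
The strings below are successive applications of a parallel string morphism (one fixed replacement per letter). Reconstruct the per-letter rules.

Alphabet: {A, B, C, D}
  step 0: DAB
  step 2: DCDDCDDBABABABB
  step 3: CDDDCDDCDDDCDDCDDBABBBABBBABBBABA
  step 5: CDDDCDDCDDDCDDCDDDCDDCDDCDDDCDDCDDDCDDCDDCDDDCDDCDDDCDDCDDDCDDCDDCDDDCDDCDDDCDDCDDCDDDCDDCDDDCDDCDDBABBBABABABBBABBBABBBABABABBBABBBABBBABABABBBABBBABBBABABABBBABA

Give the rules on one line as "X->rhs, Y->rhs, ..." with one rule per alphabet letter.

A->BB, B->BA, C->D, D->CDD

  step 2 ⇒ step 3: DCDDCDDBABABABB ⇒ CDD·D·CDD·CDD·D·CDD·CDD·BA·BB·BA·BB·BA·BB·BA·BA
    A ↦ BB
    B ↦ BA
    C ↦ D
    D ↦ CDD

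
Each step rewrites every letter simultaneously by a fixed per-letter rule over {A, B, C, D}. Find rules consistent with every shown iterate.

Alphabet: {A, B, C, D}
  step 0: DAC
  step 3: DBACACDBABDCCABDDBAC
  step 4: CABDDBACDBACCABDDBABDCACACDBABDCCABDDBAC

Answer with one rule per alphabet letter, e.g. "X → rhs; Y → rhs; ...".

  step 3 ⇒ step 4: DBACACDBABDCCABDDBAC ⇒ C·ABD·DB·AC·DB·AC·C·ABD·DB·ABD·C·AC·AC·DB·ABD·C·C·ABD·DB·AC
    A ↦ DB
    B ↦ ABD
    C ↦ AC
    D ↦ C

A->DB, B->ABD, C->AC, D->C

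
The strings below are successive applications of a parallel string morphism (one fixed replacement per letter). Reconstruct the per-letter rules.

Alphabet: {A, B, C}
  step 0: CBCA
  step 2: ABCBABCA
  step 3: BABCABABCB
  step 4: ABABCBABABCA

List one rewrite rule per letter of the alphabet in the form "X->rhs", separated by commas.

A->B, B->A, C->BC

  step 3 ⇒ step 4: BABCABABCB ⇒ A·B·A·BC·B·A·B·A·BC·A
    A ↦ B
    B ↦ A
    C ↦ BC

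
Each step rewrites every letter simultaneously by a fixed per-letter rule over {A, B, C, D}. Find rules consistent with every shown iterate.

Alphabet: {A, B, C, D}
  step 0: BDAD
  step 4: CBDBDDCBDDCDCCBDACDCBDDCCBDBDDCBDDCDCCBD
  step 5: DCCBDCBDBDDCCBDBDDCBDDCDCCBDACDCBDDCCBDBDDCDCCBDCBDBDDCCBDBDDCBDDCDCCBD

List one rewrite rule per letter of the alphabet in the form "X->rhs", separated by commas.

  step 4 ⇒ step 5: CBDBDDCBDDCDCCBDACDCBDDCCBDBDDCBDDCDCCBD ⇒ DC·C·BD·C·BD·BD·DC·C·BD·BD·DC·BD·DC·DC·C·BD·AC·DC·BD·DC·C·BD·BD·DC·DC·C·BD·C·BD·BD·DC·C·BD·BD·DC·BD·DC·DC·C·BD
    A ↦ AC
    B ↦ C
    C ↦ DC
    D ↦ BD

A->AC, B->C, C->DC, D->BD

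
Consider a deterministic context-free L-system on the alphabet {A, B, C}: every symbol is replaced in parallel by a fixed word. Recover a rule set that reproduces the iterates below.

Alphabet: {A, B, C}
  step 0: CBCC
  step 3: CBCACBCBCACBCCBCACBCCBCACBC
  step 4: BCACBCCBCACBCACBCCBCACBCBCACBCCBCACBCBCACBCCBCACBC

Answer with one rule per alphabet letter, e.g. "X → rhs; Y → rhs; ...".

A->C, B->AC, C->BC

  step 3 ⇒ step 4: CBCACBCBCACBCCBCACBCCBCACBC ⇒ BC·AC·BC·C·BC·AC·BC·AC·BC·C·BC·AC·BC·BC·AC·BC·C·BC·AC·BC·BC·AC·BC·C·BC·AC·BC
    A ↦ C
    B ↦ AC
    C ↦ BC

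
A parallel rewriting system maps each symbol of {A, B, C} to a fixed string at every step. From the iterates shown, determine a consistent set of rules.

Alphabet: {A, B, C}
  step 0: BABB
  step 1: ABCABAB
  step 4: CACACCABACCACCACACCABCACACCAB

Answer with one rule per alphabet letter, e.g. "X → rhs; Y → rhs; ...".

  step 0 ⇒ step 1: BABB ⇒ AB·C·AB·AB
    A ↦ C
    B ↦ AB
    C ↦ AC  (constrained at step 1)

A->C, B->AB, C->AC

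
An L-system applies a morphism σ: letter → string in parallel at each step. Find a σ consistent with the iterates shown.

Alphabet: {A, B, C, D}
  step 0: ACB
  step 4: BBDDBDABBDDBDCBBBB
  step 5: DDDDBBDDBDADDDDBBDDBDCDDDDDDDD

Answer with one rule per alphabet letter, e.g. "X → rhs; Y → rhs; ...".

  step 4 ⇒ step 5: BBDDBDABBDDBDCBBBB ⇒ DD·DD·B·B·DD·B·DA·DD·DD·B·B·DD·B·DC·DD·DD·DD·DD
    A ↦ DA
    B ↦ DD
    C ↦ DC
    D ↦ B

A->DA, B->DD, C->DC, D->B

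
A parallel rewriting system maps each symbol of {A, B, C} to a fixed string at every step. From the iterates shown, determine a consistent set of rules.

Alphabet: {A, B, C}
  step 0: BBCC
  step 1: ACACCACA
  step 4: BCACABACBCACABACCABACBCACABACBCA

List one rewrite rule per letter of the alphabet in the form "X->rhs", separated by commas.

  step 0 ⇒ step 1: BBCC ⇒ AC·AC·CA·CA
    B ↦ AC
    C ↦ CA
    A ↦ B  (constrained at step 1)

A->B, B->AC, C->CA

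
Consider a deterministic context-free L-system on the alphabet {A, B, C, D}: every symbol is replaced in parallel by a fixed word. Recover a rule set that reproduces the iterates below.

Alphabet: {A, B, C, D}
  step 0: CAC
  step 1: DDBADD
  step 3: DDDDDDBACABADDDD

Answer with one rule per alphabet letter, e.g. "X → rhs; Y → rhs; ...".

A->BA, B->CA, C->DD, D->C

  step 0 ⇒ step 1: CAC ⇒ DD·BA·DD
    A ↦ BA
    C ↦ DD
    B ↦ CA  (constrained at step 1)
    D ↦ C  (constrained at step 1)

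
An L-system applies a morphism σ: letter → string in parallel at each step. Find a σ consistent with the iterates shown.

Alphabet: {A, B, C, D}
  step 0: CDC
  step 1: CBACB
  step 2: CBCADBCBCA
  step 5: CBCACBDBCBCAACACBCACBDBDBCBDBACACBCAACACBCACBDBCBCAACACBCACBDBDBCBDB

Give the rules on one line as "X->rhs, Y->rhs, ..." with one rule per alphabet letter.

  step 1 ⇒ step 2: CBACB ⇒ CB·CA·DB·CB·CA
    A ↦ DB
    B ↦ CA
    C ↦ CB
  step 0 ⇒ step 1: CDC ⇒ CB·A·CB
    D ↦ A

A->DB, B->CA, C->CB, D->A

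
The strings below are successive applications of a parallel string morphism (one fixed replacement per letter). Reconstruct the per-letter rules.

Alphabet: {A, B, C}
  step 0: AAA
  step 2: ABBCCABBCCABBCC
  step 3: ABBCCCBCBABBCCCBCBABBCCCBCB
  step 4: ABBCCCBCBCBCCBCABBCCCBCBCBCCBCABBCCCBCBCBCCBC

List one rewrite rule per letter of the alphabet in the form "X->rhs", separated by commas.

  step 3 ⇒ step 4: ABBCCCBCBABBCCCBCBABBCCCBCB ⇒ ABB·C·C·CB·CB·CB·C·CB·C·ABB·C·C·CB·CB·CB·C·CB·C·ABB·C·C·CB·CB·CB·C·CB·C
    A ↦ ABB
    B ↦ C
    C ↦ CB

A->ABB, B->C, C->CB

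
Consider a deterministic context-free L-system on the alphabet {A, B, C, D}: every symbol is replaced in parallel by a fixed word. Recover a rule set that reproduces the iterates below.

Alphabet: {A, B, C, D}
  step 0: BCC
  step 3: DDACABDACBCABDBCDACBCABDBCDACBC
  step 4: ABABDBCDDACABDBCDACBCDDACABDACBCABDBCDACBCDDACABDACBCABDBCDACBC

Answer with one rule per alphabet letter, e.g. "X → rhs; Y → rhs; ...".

A->D, B->DAC, C->BC, D->AB

  step 3 ⇒ step 4: DDACABDACBCABDBCDACBCABDBCDACBC ⇒ AB·AB·D·BC·D·DAC·AB·D·BC·DAC·BC·D·DAC·AB·DAC·BC·AB·D·BC·DAC·BC·D·DAC·AB·DAC·BC·AB·D·BC·DAC·BC
    A ↦ D
    B ↦ DAC
    C ↦ BC
    D ↦ AB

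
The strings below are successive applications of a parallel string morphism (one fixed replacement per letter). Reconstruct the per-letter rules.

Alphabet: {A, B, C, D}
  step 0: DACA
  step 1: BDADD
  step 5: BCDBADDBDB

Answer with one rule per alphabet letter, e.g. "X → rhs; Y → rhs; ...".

A->D, B->C, C->AD, D->B

  step 0 ⇒ step 1: DACA ⇒ B·D·AD·D
    A ↦ D
    C ↦ AD
    D ↦ B
    B ↦ C  (constrained at step 1)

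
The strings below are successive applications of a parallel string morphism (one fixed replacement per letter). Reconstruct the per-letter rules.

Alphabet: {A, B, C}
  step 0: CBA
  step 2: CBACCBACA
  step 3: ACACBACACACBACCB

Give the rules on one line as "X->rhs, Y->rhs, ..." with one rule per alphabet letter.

  step 2 ⇒ step 3: CBACCBACA ⇒ AC·A·CB·AC·AC·A·CB·AC·CB
    A ↦ CB
    B ↦ A
    C ↦ AC

A->CB, B->A, C->AC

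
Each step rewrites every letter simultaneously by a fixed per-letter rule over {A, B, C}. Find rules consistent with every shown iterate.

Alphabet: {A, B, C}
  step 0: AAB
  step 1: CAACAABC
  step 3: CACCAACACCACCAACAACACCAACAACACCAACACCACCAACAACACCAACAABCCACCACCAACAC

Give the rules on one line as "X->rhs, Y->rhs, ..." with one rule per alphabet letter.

A->CAA, B->BC, C->CAC

  step 0 ⇒ step 1: AAB ⇒ CAA·CAA·BC
    A ↦ CAA
    B ↦ BC
    C ↦ CAC  (constrained at step 1)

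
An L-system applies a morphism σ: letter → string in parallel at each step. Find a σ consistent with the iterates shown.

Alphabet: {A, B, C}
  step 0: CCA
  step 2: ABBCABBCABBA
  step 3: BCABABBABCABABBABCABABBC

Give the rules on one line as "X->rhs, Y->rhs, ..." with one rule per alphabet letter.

A->BC, B->AB, C->BA

  step 2 ⇒ step 3: ABBCABBCABBA ⇒ BC·AB·AB·BA·BC·AB·AB·BA·BC·AB·AB·BC
    A ↦ BC
    B ↦ AB
    C ↦ BA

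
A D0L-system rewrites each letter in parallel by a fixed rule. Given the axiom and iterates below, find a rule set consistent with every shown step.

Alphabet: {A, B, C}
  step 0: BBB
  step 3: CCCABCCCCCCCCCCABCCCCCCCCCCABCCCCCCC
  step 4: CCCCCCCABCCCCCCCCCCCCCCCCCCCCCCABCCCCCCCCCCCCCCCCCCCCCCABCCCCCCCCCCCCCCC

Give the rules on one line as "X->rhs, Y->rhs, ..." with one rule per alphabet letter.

A->C, B->ABC, C->CC

  step 3 ⇒ step 4: CCCABCCCCCCCCCCABCCCCCCCCCCABCCCCCCC ⇒ CC·CC·CC·C·ABC·CC·CC·CC·CC·CC·CC·CC·CC·CC·CC·C·ABC·CC·CC·CC·CC·CC·CC·CC·CC·CC·CC·C·ABC·CC·CC·CC·CC·CC·CC·CC
    A ↦ C
    B ↦ ABC
    C ↦ CC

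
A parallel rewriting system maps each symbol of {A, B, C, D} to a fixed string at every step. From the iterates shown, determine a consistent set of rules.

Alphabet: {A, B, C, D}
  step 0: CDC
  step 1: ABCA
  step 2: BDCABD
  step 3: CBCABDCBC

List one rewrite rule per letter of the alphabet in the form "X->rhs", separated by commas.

A->BD, B->C, C->A, D->BC

  step 2 ⇒ step 3: BDCABD ⇒ C·BC·A·BD·C·BC
    A ↦ BD
    B ↦ C
    C ↦ A
    D ↦ BC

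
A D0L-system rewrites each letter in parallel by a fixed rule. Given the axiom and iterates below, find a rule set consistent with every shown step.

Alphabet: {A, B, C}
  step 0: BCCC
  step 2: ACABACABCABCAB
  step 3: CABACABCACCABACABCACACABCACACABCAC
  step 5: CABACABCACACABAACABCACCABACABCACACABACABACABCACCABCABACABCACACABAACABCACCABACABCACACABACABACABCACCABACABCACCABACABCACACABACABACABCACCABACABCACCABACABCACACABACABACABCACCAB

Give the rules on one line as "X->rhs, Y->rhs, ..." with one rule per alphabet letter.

A->CAB, B->CAC, C->A

  step 2 ⇒ step 3: ACABACABCABCAB ⇒ CAB·A·CAB·CAC·CAB·A·CAB·CAC·A·CAB·CAC·A·CAB·CAC
    A ↦ CAB
    B ↦ CAC
    C ↦ A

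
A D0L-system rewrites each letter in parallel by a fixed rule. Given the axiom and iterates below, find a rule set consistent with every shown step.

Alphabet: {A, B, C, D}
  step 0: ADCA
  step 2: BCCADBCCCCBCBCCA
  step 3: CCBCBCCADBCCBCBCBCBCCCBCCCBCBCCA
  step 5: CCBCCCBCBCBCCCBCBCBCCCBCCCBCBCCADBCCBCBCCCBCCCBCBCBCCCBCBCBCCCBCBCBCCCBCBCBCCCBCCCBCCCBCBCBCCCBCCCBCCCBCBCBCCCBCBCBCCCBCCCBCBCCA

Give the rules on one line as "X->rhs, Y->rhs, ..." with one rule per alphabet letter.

A->CA, B->CC, C->BC, D->DB

  step 2 ⇒ step 3: BCCADBCCCCBCBCCA ⇒ CC·BC·BC·CA·DB·CC·BC·BC·BC·BC·CC·BC·CC·BC·BC·CA
    A ↦ CA
    B ↦ CC
    C ↦ BC
    D ↦ DB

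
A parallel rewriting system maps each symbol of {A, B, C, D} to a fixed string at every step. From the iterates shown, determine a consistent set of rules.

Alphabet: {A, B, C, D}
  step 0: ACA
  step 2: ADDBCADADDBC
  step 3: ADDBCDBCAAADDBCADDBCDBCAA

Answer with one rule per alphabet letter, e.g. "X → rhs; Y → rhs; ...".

A->AD, B->A, C->A, D->DBC

  step 2 ⇒ step 3: ADDBCADADDBC ⇒ AD·DBC·DBC·A·A·AD·DBC·AD·DBC·DBC·A·A
    A ↦ AD
    B ↦ A
    C ↦ A
    D ↦ DBC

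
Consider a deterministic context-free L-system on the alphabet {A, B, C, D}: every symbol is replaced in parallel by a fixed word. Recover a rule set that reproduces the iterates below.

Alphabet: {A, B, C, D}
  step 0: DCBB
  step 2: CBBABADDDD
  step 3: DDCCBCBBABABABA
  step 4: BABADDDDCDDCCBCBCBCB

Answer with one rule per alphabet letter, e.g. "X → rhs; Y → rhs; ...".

  step 3 ⇒ step 4: DDCCBCBBABABABA ⇒ BA·BA·DD·DD·C·DD·C·C·B·C·B·C·B·C·B
    A ↦ B
    B ↦ C
    C ↦ DD
    D ↦ BA

A->B, B->C, C->DD, D->BA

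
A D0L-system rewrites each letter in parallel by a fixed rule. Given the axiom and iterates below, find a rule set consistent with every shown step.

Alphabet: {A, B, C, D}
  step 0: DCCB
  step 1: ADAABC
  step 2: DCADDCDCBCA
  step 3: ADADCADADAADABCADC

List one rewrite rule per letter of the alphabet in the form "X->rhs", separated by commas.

A->DC, B->BC, C->A, D->AD

  step 2 ⇒ step 3: DCADDCDCBCA ⇒ AD·A·DC·AD·AD·A·AD·A·BC·A·DC
    A ↦ DC
    B ↦ BC
    C ↦ A
    D ↦ AD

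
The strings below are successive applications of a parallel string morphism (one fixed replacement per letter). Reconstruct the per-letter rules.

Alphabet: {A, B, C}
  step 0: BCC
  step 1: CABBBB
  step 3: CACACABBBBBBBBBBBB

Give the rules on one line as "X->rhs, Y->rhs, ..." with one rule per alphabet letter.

  step 0 ⇒ step 1: BCC ⇒ CA·BB·BB
    B ↦ CA
    C ↦ BB
    A ↦ B  (constrained at step 1)

A->B, B->CA, C->BB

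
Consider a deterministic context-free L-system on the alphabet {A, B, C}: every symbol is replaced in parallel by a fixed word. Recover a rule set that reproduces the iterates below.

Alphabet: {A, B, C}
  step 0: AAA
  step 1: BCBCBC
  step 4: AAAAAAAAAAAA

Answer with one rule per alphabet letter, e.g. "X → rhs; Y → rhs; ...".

A->BC, B->A, C->A

  step 0 ⇒ step 1: AAA ⇒ BC·BC·BC
    A ↦ BC
    B ↦ A  (constrained at step 1)
    C ↦ A  (constrained at step 1)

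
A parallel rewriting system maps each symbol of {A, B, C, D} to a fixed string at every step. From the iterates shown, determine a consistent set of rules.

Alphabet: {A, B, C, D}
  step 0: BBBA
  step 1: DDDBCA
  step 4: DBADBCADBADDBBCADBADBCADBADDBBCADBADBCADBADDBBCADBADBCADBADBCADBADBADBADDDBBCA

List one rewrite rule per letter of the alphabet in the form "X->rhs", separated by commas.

  step 0 ⇒ step 1: BBBA ⇒ D·D·D·BCA
    A ↦ BCA
    B ↦ D
    C ↦ DB  (constrained at step 1)
    D ↦ DBA  (constrained at step 1)

A->BCA, B->D, C->DB, D->DBA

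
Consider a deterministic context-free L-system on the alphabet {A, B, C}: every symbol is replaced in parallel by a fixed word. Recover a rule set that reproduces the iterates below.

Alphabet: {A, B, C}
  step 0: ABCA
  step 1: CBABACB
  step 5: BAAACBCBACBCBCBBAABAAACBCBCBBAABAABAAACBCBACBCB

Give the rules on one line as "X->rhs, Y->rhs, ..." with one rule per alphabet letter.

  step 0 ⇒ step 1: ABCA ⇒ CB·A·BA·CB
    A ↦ CB
    B ↦ A
    C ↦ BA

A->CB, B->A, C->BA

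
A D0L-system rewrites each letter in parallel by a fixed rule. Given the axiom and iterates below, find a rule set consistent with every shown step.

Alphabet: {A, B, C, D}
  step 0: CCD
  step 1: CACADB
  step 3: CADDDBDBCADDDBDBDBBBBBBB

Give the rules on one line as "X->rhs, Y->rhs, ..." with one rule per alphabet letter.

  step 0 ⇒ step 1: CCD ⇒ CA·CA·DB
    C ↦ CA
    D ↦ DB
    A ↦ DD  (constrained at step 1)
    B ↦ BB  (constrained at step 1)

A->DD, B->BB, C->CA, D->DB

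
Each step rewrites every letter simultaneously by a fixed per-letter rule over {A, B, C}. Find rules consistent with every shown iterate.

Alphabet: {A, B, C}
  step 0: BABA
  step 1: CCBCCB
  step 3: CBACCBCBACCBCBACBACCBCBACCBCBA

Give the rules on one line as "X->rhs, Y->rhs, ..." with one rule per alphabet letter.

  step 0 ⇒ step 1: BABA ⇒ C·CB·C·CB
    A ↦ CB
    B ↦ C
    C ↦ CBA  (constrained at step 1)

A->CB, B->C, C->CBA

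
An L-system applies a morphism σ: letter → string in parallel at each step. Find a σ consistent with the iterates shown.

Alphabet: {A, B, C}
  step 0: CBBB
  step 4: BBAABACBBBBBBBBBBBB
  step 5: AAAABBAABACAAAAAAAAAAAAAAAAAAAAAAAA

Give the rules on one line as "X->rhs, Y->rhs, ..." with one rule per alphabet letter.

  step 4 ⇒ step 5: BBAABACBBBBBBBBBBBB ⇒ AA·AA·B·B·AA·B·AC·AA·AA·AA·AA·AA·AA·AA·AA·AA·AA·AA·AA
    A ↦ B
    B ↦ AA
    C ↦ AC

A->B, B->AA, C->AC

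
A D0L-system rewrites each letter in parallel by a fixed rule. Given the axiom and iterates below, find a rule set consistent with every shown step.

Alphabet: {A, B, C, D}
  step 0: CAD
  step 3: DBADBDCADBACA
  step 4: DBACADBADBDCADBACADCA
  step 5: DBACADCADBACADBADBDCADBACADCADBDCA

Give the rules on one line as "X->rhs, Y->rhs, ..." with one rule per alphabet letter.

  step 4 ⇒ step 5: DBACADBADBDCADBACADCA ⇒ DB·A·CA·D·CA·DB·A·CA·DB·A·DB·D·CA·DB·A·CA·D·CA·DB·D·CA
    A ↦ CA
    B ↦ A
    C ↦ D
    D ↦ DB

A->CA, B->A, C->D, D->DB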